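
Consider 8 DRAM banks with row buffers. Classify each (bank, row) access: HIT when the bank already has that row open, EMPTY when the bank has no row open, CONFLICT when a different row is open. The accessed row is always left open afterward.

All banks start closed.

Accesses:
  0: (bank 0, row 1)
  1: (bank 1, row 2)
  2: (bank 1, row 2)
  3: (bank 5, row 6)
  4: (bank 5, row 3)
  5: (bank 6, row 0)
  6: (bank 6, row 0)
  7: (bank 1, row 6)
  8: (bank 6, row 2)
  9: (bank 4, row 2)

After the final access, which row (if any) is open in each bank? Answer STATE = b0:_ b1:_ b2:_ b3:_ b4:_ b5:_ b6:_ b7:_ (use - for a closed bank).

STATE = b0:1 b1:6 b2:- b3:- b4:2 b5:3 b6:2 b7:-

  [0] b0 r1: no row ⇒ E
  [1] b1 r2: no row ⇒ E
  [2] b1 r2: had r2 ⇒ H
  [3] b5 r6: no row ⇒ E
  [4] b5 r3: had r6 ⇒ C
  [5] b6 r0: no row ⇒ E
  [6] b6 r0: had r0 ⇒ H
  [7] b1 r6: had r2 ⇒ C
  [8] b6 r2: had r0 ⇒ C
  [9] b4 r2: no row ⇒ E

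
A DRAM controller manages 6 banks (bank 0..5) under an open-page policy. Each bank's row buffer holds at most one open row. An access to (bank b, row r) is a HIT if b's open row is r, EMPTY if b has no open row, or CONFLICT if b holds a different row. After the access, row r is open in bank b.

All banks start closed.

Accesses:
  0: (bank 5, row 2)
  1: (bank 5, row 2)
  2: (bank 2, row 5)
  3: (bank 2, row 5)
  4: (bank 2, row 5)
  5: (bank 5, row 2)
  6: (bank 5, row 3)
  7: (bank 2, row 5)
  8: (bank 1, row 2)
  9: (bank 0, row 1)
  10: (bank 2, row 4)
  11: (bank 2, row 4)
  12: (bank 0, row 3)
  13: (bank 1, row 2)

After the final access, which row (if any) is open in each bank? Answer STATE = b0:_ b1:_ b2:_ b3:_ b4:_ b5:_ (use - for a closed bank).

  [0] b5 r2: no row ⇒ E
  [1] b5 r2: had r2 ⇒ H
  [2] b2 r5: no row ⇒ E
  [3] b2 r5: had r5 ⇒ H
  [4] b2 r5: had r5 ⇒ H
  [5] b5 r2: had r2 ⇒ H
  [6] b5 r3: had r2 ⇒ C
  [7] b2 r5: had r5 ⇒ H
  [8] b1 r2: no row ⇒ E
  [9] b0 r1: no row ⇒ E
  [10] b2 r4: had r5 ⇒ C
  [11] b2 r4: had r4 ⇒ H
  [12] b0 r3: had r1 ⇒ C
  [13] b1 r2: had r2 ⇒ H

STATE = b0:3 b1:2 b2:4 b3:- b4:- b5:3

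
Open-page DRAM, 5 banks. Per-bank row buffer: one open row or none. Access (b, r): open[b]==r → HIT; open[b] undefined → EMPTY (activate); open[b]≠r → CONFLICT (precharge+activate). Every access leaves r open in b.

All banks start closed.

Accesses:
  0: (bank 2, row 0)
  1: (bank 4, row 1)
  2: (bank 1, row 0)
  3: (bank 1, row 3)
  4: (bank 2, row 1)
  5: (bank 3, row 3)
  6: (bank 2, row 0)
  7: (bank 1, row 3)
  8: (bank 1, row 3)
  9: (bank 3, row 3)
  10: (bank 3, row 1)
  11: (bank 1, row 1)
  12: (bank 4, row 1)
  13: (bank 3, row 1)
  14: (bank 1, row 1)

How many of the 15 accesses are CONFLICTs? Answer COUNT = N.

step 0: bank2 None->0 [EMPTY]
step 1: bank4 None->1 [EMPTY]
step 2: bank1 None->0 [EMPTY]
step 3: bank1 0->3 [CONFLICT]
step 4: bank2 0->1 [CONFLICT]
step 5: bank3 None->3 [EMPTY]
step 6: bank2 1->0 [CONFLICT]
step 7: bank1 3->3 [HIT]
step 8: bank1 3->3 [HIT]
step 9: bank3 3->3 [HIT]
step 10: bank3 3->1 [CONFLICT]
step 11: bank1 3->1 [CONFLICT]
step 12: bank4 1->1 [HIT]
step 13: bank3 1->1 [HIT]
step 14: bank1 1->1 [HIT]

COUNT = 5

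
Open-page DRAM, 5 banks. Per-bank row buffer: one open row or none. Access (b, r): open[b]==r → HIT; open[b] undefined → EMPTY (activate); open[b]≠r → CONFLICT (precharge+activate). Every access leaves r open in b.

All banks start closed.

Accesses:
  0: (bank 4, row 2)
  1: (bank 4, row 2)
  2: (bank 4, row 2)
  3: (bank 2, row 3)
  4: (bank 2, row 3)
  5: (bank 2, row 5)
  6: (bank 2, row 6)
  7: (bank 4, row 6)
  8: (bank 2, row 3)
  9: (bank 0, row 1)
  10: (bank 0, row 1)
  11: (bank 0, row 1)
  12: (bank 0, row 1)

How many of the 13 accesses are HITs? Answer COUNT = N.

COUNT = 6

#0 (4,2) E
#1 (4,2) H  (was 2)
#2 (4,2) H  (was 2)
#3 (2,3) E
#4 (2,3) H  (was 3)
#5 (2,5) C  (was 3)
#6 (2,6) C  (was 5)
#7 (4,6) C  (was 2)
#8 (2,3) C  (was 6)
#9 (0,1) E
#10 (0,1) H  (was 1)
#11 (0,1) H  (was 1)
#12 (0,1) H  (was 1)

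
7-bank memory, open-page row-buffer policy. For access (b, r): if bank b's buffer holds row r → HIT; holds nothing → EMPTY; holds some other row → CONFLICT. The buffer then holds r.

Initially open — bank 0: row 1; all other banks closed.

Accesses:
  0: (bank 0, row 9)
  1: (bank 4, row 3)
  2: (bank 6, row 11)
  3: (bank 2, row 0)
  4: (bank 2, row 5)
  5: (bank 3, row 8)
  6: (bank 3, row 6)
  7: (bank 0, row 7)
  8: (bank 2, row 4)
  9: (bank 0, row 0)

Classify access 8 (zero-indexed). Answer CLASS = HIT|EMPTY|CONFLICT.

0: bank 0 row 9 — prev 1 → CONFLICT
1: bank 4 row 3 — prev None → EMPTY
2: bank 6 row 11 — prev None → EMPTY
3: bank 2 row 0 — prev None → EMPTY
4: bank 2 row 5 — prev 0 → CONFLICT
5: bank 3 row 8 — prev None → EMPTY
6: bank 3 row 6 — prev 8 → CONFLICT
7: bank 0 row 7 — prev 9 → CONFLICT
8: bank 2 row 4 — prev 5 → CONFLICT
9: bank 0 row 0 — prev 7 → CONFLICT

CLASS = CONFLICT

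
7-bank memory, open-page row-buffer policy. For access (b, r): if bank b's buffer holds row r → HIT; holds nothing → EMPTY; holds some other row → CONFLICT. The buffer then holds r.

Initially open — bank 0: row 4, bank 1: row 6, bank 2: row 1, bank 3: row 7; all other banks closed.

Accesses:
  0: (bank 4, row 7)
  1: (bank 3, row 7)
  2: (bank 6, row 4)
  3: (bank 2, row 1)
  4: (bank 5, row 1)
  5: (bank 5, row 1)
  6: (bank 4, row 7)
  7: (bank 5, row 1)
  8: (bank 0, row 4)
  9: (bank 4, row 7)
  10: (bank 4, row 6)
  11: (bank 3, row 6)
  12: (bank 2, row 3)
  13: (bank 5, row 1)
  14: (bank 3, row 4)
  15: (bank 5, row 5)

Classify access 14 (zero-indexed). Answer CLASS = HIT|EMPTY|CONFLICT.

#0 (4,7) E
#1 (3,7) H  (was 7)
#2 (6,4) E
#3 (2,1) H  (was 1)
#4 (5,1) E
#5 (5,1) H  (was 1)
#6 (4,7) H  (was 7)
#7 (5,1) H  (was 1)
#8 (0,4) H  (was 4)
#9 (4,7) H  (was 7)
#10 (4,6) C  (was 7)
#11 (3,6) C  (was 7)
#12 (2,3) C  (was 1)
#13 (5,1) H  (was 1)
#14 (3,4) C  (was 6)
#15 (5,5) C  (was 1)

CLASS = CONFLICT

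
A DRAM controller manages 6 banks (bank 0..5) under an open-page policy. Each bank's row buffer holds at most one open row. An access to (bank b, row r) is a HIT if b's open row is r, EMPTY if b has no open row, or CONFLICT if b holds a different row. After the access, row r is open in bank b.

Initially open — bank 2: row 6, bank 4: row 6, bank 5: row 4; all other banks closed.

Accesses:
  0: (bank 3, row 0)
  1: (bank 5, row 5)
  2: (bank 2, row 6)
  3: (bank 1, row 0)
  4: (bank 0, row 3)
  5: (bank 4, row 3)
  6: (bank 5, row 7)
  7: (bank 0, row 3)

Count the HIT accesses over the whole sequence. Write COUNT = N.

COUNT = 2

#0 (3,0) E
#1 (5,5) C  (was 4)
#2 (2,6) H  (was 6)
#3 (1,0) E
#4 (0,3) E
#5 (4,3) C  (was 6)
#6 (5,7) C  (was 5)
#7 (0,3) H  (was 3)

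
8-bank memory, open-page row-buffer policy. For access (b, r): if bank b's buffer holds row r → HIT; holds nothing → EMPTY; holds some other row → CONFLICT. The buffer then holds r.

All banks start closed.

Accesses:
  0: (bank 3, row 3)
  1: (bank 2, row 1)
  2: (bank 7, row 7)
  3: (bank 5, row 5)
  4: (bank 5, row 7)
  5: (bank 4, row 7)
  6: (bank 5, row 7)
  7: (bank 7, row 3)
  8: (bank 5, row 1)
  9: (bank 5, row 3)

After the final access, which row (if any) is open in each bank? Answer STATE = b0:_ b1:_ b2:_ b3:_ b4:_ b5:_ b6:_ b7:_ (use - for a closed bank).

STATE = b0:- b1:- b2:1 b3:3 b4:7 b5:3 b6:- b7:3

step 0: bank3 None->3 [EMPTY]
step 1: bank2 None->1 [EMPTY]
step 2: bank7 None->7 [EMPTY]
step 3: bank5 None->5 [EMPTY]
step 4: bank5 5->7 [CONFLICT]
step 5: bank4 None->7 [EMPTY]
step 6: bank5 7->7 [HIT]
step 7: bank7 7->3 [CONFLICT]
step 8: bank5 7->1 [CONFLICT]
step 9: bank5 1->3 [CONFLICT]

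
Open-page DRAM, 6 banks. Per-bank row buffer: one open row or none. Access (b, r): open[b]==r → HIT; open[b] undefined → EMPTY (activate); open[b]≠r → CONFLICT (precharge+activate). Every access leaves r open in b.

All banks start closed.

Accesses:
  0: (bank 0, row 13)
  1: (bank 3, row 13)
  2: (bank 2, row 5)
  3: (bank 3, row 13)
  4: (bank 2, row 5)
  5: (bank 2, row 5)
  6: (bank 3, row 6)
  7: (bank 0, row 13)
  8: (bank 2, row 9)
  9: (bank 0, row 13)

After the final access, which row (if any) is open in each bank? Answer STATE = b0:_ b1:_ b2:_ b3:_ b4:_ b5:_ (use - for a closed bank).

step 0: bank0 None->13 [EMPTY]
step 1: bank3 None->13 [EMPTY]
step 2: bank2 None->5 [EMPTY]
step 3: bank3 13->13 [HIT]
step 4: bank2 5->5 [HIT]
step 5: bank2 5->5 [HIT]
step 6: bank3 13->6 [CONFLICT]
step 7: bank0 13->13 [HIT]
step 8: bank2 5->9 [CONFLICT]
step 9: bank0 13->13 [HIT]

STATE = b0:13 b1:- b2:9 b3:6 b4:- b5:-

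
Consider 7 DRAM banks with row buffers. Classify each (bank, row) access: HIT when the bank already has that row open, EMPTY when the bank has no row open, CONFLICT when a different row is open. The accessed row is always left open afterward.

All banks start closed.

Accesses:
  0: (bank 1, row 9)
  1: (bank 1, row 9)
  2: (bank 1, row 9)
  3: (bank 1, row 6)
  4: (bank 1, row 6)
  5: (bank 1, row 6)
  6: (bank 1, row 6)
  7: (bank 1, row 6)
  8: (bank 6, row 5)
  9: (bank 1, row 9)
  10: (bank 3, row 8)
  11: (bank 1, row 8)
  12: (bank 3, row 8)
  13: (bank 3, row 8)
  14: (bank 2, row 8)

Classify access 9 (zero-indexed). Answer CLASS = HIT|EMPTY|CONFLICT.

CLASS = CONFLICT

  [0] b1 r9: no row ⇒ E
  [1] b1 r9: had r9 ⇒ H
  [2] b1 r9: had r9 ⇒ H
  [3] b1 r6: had r9 ⇒ C
  [4] b1 r6: had r6 ⇒ H
  [5] b1 r6: had r6 ⇒ H
  [6] b1 r6: had r6 ⇒ H
  [7] b1 r6: had r6 ⇒ H
  [8] b6 r5: no row ⇒ E
  [9] b1 r9: had r6 ⇒ C
  [10] b3 r8: no row ⇒ E
  [11] b1 r8: had r9 ⇒ C
  [12] b3 r8: had r8 ⇒ H
  [13] b3 r8: had r8 ⇒ H
  [14] b2 r8: no row ⇒ E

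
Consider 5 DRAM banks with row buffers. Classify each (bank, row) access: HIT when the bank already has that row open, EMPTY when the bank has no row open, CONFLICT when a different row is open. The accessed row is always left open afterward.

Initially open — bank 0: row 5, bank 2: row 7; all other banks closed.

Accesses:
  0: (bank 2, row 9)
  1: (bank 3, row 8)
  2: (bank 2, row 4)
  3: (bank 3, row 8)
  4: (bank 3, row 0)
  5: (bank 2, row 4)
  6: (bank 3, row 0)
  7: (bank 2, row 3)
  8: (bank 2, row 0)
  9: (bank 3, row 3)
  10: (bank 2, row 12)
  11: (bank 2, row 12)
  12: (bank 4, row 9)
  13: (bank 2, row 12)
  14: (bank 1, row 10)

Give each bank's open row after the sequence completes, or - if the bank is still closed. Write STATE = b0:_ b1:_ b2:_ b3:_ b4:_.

STATE = b0:5 b1:10 b2:12 b3:3 b4:9

0: bank 2 row 9 — prev 7 → CONFLICT
1: bank 3 row 8 — prev None → EMPTY
2: bank 2 row 4 — prev 9 → CONFLICT
3: bank 3 row 8 — prev 8 → HIT
4: bank 3 row 0 — prev 8 → CONFLICT
5: bank 2 row 4 — prev 4 → HIT
6: bank 3 row 0 — prev 0 → HIT
7: bank 2 row 3 — prev 4 → CONFLICT
8: bank 2 row 0 — prev 3 → CONFLICT
9: bank 3 row 3 — prev 0 → CONFLICT
10: bank 2 row 12 — prev 0 → CONFLICT
11: bank 2 row 12 — prev 12 → HIT
12: bank 4 row 9 — prev None → EMPTY
13: bank 2 row 12 — prev 12 → HIT
14: bank 1 row 10 — prev None → EMPTY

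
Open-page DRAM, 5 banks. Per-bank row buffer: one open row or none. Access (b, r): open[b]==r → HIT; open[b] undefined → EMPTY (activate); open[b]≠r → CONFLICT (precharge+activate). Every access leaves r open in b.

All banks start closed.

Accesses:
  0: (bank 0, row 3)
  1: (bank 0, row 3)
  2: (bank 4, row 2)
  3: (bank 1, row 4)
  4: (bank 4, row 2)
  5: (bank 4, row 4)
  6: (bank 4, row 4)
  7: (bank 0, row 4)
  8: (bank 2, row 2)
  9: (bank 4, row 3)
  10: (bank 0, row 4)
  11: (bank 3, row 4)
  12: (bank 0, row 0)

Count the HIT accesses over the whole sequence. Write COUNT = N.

0: bank 0 row 3 — prev None → EMPTY
1: bank 0 row 3 — prev 3 → HIT
2: bank 4 row 2 — prev None → EMPTY
3: bank 1 row 4 — prev None → EMPTY
4: bank 4 row 2 — prev 2 → HIT
5: bank 4 row 4 — prev 2 → CONFLICT
6: bank 4 row 4 — prev 4 → HIT
7: bank 0 row 4 — prev 3 → CONFLICT
8: bank 2 row 2 — prev None → EMPTY
9: bank 4 row 3 — prev 4 → CONFLICT
10: bank 0 row 4 — prev 4 → HIT
11: bank 3 row 4 — prev None → EMPTY
12: bank 0 row 0 — prev 4 → CONFLICT

COUNT = 4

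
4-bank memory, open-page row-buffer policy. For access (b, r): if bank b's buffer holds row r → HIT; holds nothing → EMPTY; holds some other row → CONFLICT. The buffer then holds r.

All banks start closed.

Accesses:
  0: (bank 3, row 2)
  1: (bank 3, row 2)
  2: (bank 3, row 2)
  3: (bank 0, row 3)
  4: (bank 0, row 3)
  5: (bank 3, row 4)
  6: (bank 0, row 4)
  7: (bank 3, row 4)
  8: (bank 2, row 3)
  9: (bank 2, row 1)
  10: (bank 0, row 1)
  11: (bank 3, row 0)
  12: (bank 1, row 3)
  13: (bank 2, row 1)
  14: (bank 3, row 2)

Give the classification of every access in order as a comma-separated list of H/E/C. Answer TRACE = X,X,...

  [0] b3 r2: no row ⇒ E
  [1] b3 r2: had r2 ⇒ H
  [2] b3 r2: had r2 ⇒ H
  [3] b0 r3: no row ⇒ E
  [4] b0 r3: had r3 ⇒ H
  [5] b3 r4: had r2 ⇒ C
  [6] b0 r4: had r3 ⇒ C
  [7] b3 r4: had r4 ⇒ H
  [8] b2 r3: no row ⇒ E
  [9] b2 r1: had r3 ⇒ C
  [10] b0 r1: had r4 ⇒ C
  [11] b3 r0: had r4 ⇒ C
  [12] b1 r3: no row ⇒ E
  [13] b2 r1: had r1 ⇒ H
  [14] b3 r2: had r0 ⇒ C

TRACE = E,H,H,E,H,C,C,H,E,C,C,C,E,H,C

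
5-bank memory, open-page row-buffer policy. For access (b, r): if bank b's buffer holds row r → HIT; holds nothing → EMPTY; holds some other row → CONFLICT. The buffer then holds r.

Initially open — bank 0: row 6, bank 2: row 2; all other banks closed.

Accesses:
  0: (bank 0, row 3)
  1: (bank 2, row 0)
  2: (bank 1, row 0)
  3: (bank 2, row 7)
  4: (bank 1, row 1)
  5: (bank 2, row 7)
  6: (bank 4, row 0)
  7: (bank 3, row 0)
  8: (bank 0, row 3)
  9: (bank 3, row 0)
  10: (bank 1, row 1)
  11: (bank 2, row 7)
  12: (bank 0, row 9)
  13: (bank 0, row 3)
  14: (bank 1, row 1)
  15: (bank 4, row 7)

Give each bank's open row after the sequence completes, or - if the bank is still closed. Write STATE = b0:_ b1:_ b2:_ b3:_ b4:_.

  [0] b0 r3: had r6 ⇒ C
  [1] b2 r0: had r2 ⇒ C
  [2] b1 r0: no row ⇒ E
  [3] b2 r7: had r0 ⇒ C
  [4] b1 r1: had r0 ⇒ C
  [5] b2 r7: had r7 ⇒ H
  [6] b4 r0: no row ⇒ E
  [7] b3 r0: no row ⇒ E
  [8] b0 r3: had r3 ⇒ H
  [9] b3 r0: had r0 ⇒ H
  [10] b1 r1: had r1 ⇒ H
  [11] b2 r7: had r7 ⇒ H
  [12] b0 r9: had r3 ⇒ C
  [13] b0 r3: had r9 ⇒ C
  [14] b1 r1: had r1 ⇒ H
  [15] b4 r7: had r0 ⇒ C

STATE = b0:3 b1:1 b2:7 b3:0 b4:7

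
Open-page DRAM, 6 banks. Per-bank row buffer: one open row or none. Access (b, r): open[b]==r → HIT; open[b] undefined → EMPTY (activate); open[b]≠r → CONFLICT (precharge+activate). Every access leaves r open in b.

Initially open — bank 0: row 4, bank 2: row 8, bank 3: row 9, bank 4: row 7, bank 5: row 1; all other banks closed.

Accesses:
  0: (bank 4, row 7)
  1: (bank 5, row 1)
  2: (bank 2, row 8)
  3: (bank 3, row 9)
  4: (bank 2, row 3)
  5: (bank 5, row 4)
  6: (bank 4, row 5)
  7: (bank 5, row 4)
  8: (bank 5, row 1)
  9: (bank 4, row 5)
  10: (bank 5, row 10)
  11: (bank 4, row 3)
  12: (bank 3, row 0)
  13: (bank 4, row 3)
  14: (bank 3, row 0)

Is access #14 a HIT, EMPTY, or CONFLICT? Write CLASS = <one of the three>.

CLASS = HIT

#0 (4,7) H  (was 7)
#1 (5,1) H  (was 1)
#2 (2,8) H  (was 8)
#3 (3,9) H  (was 9)
#4 (2,3) C  (was 8)
#5 (5,4) C  (was 1)
#6 (4,5) C  (was 7)
#7 (5,4) H  (was 4)
#8 (5,1) C  (was 4)
#9 (4,5) H  (was 5)
#10 (5,10) C  (was 1)
#11 (4,3) C  (was 5)
#12 (3,0) C  (was 9)
#13 (4,3) H  (was 3)
#14 (3,0) H  (was 0)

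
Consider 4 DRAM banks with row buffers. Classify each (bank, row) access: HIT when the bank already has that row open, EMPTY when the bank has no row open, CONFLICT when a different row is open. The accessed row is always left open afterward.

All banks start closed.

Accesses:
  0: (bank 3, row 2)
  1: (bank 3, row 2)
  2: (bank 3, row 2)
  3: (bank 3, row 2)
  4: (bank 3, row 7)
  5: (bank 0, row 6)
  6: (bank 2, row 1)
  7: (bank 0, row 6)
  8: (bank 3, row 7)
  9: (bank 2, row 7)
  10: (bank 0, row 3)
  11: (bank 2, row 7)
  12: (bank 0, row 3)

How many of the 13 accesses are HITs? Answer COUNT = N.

  [0] b3 r2: no row ⇒ E
  [1] b3 r2: had r2 ⇒ H
  [2] b3 r2: had r2 ⇒ H
  [3] b3 r2: had r2 ⇒ H
  [4] b3 r7: had r2 ⇒ C
  [5] b0 r6: no row ⇒ E
  [6] b2 r1: no row ⇒ E
  [7] b0 r6: had r6 ⇒ H
  [8] b3 r7: had r7 ⇒ H
  [9] b2 r7: had r1 ⇒ C
  [10] b0 r3: had r6 ⇒ C
  [11] b2 r7: had r7 ⇒ H
  [12] b0 r3: had r3 ⇒ H

COUNT = 7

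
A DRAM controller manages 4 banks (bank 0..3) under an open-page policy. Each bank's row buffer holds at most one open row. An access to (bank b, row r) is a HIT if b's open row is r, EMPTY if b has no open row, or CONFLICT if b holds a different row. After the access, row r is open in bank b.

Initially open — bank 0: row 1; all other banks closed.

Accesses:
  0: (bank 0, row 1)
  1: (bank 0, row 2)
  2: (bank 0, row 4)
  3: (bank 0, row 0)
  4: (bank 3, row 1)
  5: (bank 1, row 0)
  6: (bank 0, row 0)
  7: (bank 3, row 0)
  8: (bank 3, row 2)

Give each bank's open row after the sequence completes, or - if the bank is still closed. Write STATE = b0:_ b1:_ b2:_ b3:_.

step 0: bank0 1->1 [HIT]
step 1: bank0 1->2 [CONFLICT]
step 2: bank0 2->4 [CONFLICT]
step 3: bank0 4->0 [CONFLICT]
step 4: bank3 None->1 [EMPTY]
step 5: bank1 None->0 [EMPTY]
step 6: bank0 0->0 [HIT]
step 7: bank3 1->0 [CONFLICT]
step 8: bank3 0->2 [CONFLICT]

STATE = b0:0 b1:0 b2:- b3:2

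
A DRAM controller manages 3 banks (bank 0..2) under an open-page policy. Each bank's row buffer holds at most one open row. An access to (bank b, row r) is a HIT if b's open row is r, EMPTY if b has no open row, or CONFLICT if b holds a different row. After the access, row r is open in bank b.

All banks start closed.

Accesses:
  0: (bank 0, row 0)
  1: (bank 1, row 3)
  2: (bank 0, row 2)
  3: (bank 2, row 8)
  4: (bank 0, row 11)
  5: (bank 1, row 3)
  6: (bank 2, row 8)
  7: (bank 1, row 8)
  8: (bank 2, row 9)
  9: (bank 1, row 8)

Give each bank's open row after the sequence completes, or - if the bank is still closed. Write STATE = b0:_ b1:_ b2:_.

0: bank 0 row 0 — prev None → EMPTY
1: bank 1 row 3 — prev None → EMPTY
2: bank 0 row 2 — prev 0 → CONFLICT
3: bank 2 row 8 — prev None → EMPTY
4: bank 0 row 11 — prev 2 → CONFLICT
5: bank 1 row 3 — prev 3 → HIT
6: bank 2 row 8 — prev 8 → HIT
7: bank 1 row 8 — prev 3 → CONFLICT
8: bank 2 row 9 — prev 8 → CONFLICT
9: bank 1 row 8 — prev 8 → HIT

STATE = b0:11 b1:8 b2:9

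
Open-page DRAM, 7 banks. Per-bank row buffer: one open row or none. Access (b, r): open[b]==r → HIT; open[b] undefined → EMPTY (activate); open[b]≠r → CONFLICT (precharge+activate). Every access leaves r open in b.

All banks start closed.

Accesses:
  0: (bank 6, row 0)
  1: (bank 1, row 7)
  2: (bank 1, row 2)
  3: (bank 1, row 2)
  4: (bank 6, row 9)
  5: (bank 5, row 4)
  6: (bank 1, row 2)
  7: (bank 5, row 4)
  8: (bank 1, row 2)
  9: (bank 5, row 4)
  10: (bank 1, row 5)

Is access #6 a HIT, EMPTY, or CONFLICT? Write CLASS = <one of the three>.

CLASS = HIT

  [0] b6 r0: no row ⇒ E
  [1] b1 r7: no row ⇒ E
  [2] b1 r2: had r7 ⇒ C
  [3] b1 r2: had r2 ⇒ H
  [4] b6 r9: had r0 ⇒ C
  [5] b5 r4: no row ⇒ E
  [6] b1 r2: had r2 ⇒ H
  [7] b5 r4: had r4 ⇒ H
  [8] b1 r2: had r2 ⇒ H
  [9] b5 r4: had r4 ⇒ H
  [10] b1 r5: had r2 ⇒ C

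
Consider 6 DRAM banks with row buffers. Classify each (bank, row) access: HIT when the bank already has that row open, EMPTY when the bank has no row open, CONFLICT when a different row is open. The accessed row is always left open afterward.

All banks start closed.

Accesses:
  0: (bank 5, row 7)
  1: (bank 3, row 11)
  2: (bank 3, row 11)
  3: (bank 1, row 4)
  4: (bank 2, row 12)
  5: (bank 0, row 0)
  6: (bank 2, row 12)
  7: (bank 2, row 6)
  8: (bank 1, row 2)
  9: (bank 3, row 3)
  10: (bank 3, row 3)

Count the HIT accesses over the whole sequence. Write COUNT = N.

COUNT = 3

  [0] b5 r7: no row ⇒ E
  [1] b3 r11: no row ⇒ E
  [2] b3 r11: had r11 ⇒ H
  [3] b1 r4: no row ⇒ E
  [4] b2 r12: no row ⇒ E
  [5] b0 r0: no row ⇒ E
  [6] b2 r12: had r12 ⇒ H
  [7] b2 r6: had r12 ⇒ C
  [8] b1 r2: had r4 ⇒ C
  [9] b3 r3: had r11 ⇒ C
  [10] b3 r3: had r3 ⇒ H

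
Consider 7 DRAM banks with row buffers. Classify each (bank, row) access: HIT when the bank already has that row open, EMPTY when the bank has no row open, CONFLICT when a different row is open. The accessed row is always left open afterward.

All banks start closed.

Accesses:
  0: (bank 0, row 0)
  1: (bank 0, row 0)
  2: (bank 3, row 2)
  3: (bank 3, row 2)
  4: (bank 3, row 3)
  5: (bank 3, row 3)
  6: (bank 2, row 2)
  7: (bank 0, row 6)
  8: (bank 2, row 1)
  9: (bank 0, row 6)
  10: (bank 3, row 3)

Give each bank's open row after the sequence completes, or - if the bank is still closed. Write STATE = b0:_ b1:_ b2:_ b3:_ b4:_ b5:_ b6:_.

step 0: bank0 None->0 [EMPTY]
step 1: bank0 0->0 [HIT]
step 2: bank3 None->2 [EMPTY]
step 3: bank3 2->2 [HIT]
step 4: bank3 2->3 [CONFLICT]
step 5: bank3 3->3 [HIT]
step 6: bank2 None->2 [EMPTY]
step 7: bank0 0->6 [CONFLICT]
step 8: bank2 2->1 [CONFLICT]
step 9: bank0 6->6 [HIT]
step 10: bank3 3->3 [HIT]

STATE = b0:6 b1:- b2:1 b3:3 b4:- b5:- b6:-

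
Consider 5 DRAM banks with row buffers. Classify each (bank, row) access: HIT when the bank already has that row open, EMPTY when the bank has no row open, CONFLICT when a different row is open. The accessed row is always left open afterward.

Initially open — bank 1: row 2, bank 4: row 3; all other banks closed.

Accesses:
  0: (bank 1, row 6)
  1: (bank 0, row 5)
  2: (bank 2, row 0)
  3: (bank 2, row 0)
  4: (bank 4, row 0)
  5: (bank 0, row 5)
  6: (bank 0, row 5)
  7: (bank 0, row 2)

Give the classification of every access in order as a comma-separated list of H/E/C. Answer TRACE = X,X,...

TRACE = C,E,E,H,C,H,H,C

#0 (1,6) C  (was 2)
#1 (0,5) E
#2 (2,0) E
#3 (2,0) H  (was 0)
#4 (4,0) C  (was 3)
#5 (0,5) H  (was 5)
#6 (0,5) H  (was 5)
#7 (0,2) C  (was 5)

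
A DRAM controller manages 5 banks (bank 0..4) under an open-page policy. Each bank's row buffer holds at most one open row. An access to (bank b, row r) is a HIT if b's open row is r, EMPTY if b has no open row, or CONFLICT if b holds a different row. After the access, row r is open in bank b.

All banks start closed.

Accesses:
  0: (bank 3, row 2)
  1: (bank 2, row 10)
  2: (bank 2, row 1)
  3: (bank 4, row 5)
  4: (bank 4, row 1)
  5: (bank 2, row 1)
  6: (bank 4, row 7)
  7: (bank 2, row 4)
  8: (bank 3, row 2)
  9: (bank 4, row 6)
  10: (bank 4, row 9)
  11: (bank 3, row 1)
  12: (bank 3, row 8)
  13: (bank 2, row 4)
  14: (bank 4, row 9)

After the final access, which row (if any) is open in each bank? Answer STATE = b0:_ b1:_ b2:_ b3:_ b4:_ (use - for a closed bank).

#0 (3,2) E
#1 (2,10) E
#2 (2,1) C  (was 10)
#3 (4,5) E
#4 (4,1) C  (was 5)
#5 (2,1) H  (was 1)
#6 (4,7) C  (was 1)
#7 (2,4) C  (was 1)
#8 (3,2) H  (was 2)
#9 (4,6) C  (was 7)
#10 (4,9) C  (was 6)
#11 (3,1) C  (was 2)
#12 (3,8) C  (was 1)
#13 (2,4) H  (was 4)
#14 (4,9) H  (was 9)

STATE = b0:- b1:- b2:4 b3:8 b4:9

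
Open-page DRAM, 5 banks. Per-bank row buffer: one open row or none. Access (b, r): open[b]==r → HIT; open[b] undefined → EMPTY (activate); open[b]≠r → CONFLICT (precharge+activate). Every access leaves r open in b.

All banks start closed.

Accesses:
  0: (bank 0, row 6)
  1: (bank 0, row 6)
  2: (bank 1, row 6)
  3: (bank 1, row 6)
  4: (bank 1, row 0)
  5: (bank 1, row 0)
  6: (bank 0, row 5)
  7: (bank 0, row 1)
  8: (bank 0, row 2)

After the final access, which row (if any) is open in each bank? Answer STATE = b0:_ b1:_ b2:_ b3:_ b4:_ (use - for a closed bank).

STATE = b0:2 b1:0 b2:- b3:- b4:-

  [0] b0 r6: no row ⇒ E
  [1] b0 r6: had r6 ⇒ H
  [2] b1 r6: no row ⇒ E
  [3] b1 r6: had r6 ⇒ H
  [4] b1 r0: had r6 ⇒ C
  [5] b1 r0: had r0 ⇒ H
  [6] b0 r5: had r6 ⇒ C
  [7] b0 r1: had r5 ⇒ C
  [8] b0 r2: had r1 ⇒ C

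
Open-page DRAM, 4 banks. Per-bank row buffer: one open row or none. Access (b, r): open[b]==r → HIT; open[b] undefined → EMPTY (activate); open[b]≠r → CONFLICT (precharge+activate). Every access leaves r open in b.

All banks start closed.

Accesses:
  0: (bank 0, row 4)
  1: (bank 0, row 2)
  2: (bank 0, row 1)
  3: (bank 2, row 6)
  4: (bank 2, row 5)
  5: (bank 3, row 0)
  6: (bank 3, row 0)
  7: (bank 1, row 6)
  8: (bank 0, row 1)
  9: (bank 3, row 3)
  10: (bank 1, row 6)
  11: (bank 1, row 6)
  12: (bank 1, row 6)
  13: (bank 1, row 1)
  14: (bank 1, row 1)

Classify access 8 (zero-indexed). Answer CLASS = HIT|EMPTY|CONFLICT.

#0 (0,4) E
#1 (0,2) C  (was 4)
#2 (0,1) C  (was 2)
#3 (2,6) E
#4 (2,5) C  (was 6)
#5 (3,0) E
#6 (3,0) H  (was 0)
#7 (1,6) E
#8 (0,1) H  (was 1)
#9 (3,3) C  (was 0)
#10 (1,6) H  (was 6)
#11 (1,6) H  (was 6)
#12 (1,6) H  (was 6)
#13 (1,1) C  (was 6)
#14 (1,1) H  (was 1)

CLASS = HIT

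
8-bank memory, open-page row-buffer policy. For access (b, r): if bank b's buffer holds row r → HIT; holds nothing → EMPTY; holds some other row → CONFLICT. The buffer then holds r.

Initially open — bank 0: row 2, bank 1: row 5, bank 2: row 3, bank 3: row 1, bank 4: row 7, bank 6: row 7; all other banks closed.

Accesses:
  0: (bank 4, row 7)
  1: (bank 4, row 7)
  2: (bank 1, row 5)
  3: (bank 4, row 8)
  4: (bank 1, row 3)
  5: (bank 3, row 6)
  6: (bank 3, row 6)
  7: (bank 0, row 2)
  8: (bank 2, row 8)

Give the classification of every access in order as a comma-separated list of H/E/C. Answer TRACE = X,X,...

TRACE = H,H,H,C,C,C,H,H,C

  [0] b4 r7: had r7 ⇒ H
  [1] b4 r7: had r7 ⇒ H
  [2] b1 r5: had r5 ⇒ H
  [3] b4 r8: had r7 ⇒ C
  [4] b1 r3: had r5 ⇒ C
  [5] b3 r6: had r1 ⇒ C
  [6] b3 r6: had r6 ⇒ H
  [7] b0 r2: had r2 ⇒ H
  [8] b2 r8: had r3 ⇒ C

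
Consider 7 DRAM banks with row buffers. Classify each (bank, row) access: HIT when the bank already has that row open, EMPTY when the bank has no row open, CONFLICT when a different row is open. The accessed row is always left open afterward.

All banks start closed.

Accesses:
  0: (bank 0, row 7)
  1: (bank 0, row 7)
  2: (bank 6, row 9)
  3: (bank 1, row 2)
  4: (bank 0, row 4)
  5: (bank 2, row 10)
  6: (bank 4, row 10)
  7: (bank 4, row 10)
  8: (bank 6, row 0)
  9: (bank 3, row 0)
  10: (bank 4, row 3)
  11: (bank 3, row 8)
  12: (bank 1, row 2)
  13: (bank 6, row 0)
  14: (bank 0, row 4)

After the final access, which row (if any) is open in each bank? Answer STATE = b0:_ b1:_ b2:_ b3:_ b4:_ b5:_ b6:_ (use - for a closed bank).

STATE = b0:4 b1:2 b2:10 b3:8 b4:3 b5:- b6:0

#0 (0,7) E
#1 (0,7) H  (was 7)
#2 (6,9) E
#3 (1,2) E
#4 (0,4) C  (was 7)
#5 (2,10) E
#6 (4,10) E
#7 (4,10) H  (was 10)
#8 (6,0) C  (was 9)
#9 (3,0) E
#10 (4,3) C  (was 10)
#11 (3,8) C  (was 0)
#12 (1,2) H  (was 2)
#13 (6,0) H  (was 0)
#14 (0,4) H  (was 4)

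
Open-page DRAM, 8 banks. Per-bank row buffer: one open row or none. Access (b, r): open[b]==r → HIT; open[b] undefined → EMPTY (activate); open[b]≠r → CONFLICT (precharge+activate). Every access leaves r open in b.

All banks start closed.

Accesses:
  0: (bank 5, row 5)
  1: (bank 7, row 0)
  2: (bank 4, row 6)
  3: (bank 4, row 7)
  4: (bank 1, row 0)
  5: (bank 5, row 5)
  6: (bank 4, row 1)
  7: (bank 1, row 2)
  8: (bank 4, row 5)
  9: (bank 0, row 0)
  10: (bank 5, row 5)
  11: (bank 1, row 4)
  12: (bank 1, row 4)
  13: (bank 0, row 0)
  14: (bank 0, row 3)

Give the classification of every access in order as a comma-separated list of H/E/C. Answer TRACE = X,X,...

TRACE = E,E,E,C,E,H,C,C,C,E,H,C,H,H,C

  [0] b5 r5: no row ⇒ E
  [1] b7 r0: no row ⇒ E
  [2] b4 r6: no row ⇒ E
  [3] b4 r7: had r6 ⇒ C
  [4] b1 r0: no row ⇒ E
  [5] b5 r5: had r5 ⇒ H
  [6] b4 r1: had r7 ⇒ C
  [7] b1 r2: had r0 ⇒ C
  [8] b4 r5: had r1 ⇒ C
  [9] b0 r0: no row ⇒ E
  [10] b5 r5: had r5 ⇒ H
  [11] b1 r4: had r2 ⇒ C
  [12] b1 r4: had r4 ⇒ H
  [13] b0 r0: had r0 ⇒ H
  [14] b0 r3: had r0 ⇒ C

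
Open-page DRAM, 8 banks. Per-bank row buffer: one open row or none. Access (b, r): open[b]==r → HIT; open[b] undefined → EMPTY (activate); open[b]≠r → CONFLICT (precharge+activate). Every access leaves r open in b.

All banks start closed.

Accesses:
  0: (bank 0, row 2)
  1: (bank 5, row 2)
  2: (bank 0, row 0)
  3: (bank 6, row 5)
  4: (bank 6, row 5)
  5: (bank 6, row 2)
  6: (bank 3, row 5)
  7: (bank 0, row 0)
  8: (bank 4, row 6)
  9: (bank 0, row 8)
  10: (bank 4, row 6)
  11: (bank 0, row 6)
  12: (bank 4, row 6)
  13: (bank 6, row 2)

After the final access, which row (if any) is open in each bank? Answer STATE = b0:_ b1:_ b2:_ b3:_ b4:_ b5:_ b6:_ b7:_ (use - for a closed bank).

  [0] b0 r2: no row ⇒ E
  [1] b5 r2: no row ⇒ E
  [2] b0 r0: had r2 ⇒ C
  [3] b6 r5: no row ⇒ E
  [4] b6 r5: had r5 ⇒ H
  [5] b6 r2: had r5 ⇒ C
  [6] b3 r5: no row ⇒ E
  [7] b0 r0: had r0 ⇒ H
  [8] b4 r6: no row ⇒ E
  [9] b0 r8: had r0 ⇒ C
  [10] b4 r6: had r6 ⇒ H
  [11] b0 r6: had r8 ⇒ C
  [12] b4 r6: had r6 ⇒ H
  [13] b6 r2: had r2 ⇒ H

STATE = b0:6 b1:- b2:- b3:5 b4:6 b5:2 b6:2 b7:-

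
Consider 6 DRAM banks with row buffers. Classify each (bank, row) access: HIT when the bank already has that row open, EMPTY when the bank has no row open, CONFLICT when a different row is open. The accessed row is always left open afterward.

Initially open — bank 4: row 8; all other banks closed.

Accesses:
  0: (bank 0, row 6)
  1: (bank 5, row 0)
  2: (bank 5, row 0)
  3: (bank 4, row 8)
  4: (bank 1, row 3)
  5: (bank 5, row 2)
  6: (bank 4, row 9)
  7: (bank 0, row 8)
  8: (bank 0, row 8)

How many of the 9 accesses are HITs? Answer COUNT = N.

  [0] b0 r6: no row ⇒ E
  [1] b5 r0: no row ⇒ E
  [2] b5 r0: had r0 ⇒ H
  [3] b4 r8: had r8 ⇒ H
  [4] b1 r3: no row ⇒ E
  [5] b5 r2: had r0 ⇒ C
  [6] b4 r9: had r8 ⇒ C
  [7] b0 r8: had r6 ⇒ C
  [8] b0 r8: had r8 ⇒ H

COUNT = 3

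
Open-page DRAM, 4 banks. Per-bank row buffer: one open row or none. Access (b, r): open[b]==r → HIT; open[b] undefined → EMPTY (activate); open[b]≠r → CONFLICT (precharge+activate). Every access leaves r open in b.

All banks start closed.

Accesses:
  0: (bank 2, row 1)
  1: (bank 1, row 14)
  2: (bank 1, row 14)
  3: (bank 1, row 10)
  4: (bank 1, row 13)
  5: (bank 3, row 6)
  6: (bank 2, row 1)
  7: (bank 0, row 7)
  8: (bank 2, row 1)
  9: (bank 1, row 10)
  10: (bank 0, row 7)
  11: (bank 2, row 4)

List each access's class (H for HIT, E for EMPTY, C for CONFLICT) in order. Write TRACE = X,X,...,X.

TRACE = E,E,H,C,C,E,H,E,H,C,H,C

0: bank 2 row 1 — prev None → EMPTY
1: bank 1 row 14 — prev None → EMPTY
2: bank 1 row 14 — prev 14 → HIT
3: bank 1 row 10 — prev 14 → CONFLICT
4: bank 1 row 13 — prev 10 → CONFLICT
5: bank 3 row 6 — prev None → EMPTY
6: bank 2 row 1 — prev 1 → HIT
7: bank 0 row 7 — prev None → EMPTY
8: bank 2 row 1 — prev 1 → HIT
9: bank 1 row 10 — prev 13 → CONFLICT
10: bank 0 row 7 — prev 7 → HIT
11: bank 2 row 4 — prev 1 → CONFLICT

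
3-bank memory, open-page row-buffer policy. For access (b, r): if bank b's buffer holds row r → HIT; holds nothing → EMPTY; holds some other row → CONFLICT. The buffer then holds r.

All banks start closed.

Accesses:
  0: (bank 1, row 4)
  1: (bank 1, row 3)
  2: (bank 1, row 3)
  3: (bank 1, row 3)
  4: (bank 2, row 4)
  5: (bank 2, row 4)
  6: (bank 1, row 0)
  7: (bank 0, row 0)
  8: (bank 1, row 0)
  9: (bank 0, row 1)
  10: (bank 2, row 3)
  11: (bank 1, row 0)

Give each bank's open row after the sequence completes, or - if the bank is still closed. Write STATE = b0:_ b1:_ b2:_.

0: bank 1 row 4 — prev None → EMPTY
1: bank 1 row 3 — prev 4 → CONFLICT
2: bank 1 row 3 — prev 3 → HIT
3: bank 1 row 3 — prev 3 → HIT
4: bank 2 row 4 — prev None → EMPTY
5: bank 2 row 4 — prev 4 → HIT
6: bank 1 row 0 — prev 3 → CONFLICT
7: bank 0 row 0 — prev None → EMPTY
8: bank 1 row 0 — prev 0 → HIT
9: bank 0 row 1 — prev 0 → CONFLICT
10: bank 2 row 3 — prev 4 → CONFLICT
11: bank 1 row 0 — prev 0 → HIT

STATE = b0:1 b1:0 b2:3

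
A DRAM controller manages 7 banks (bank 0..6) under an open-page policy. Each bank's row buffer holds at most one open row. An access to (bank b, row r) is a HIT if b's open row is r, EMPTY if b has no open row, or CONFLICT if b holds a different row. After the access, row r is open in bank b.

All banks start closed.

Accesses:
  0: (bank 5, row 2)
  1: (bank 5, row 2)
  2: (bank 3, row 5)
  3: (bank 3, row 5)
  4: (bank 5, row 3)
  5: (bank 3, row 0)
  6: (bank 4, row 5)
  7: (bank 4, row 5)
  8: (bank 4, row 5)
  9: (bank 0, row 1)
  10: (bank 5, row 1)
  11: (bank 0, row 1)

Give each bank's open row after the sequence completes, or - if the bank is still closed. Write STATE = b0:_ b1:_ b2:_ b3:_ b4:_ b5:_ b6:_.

step 0: bank5 None->2 [EMPTY]
step 1: bank5 2->2 [HIT]
step 2: bank3 None->5 [EMPTY]
step 3: bank3 5->5 [HIT]
step 4: bank5 2->3 [CONFLICT]
step 5: bank3 5->0 [CONFLICT]
step 6: bank4 None->5 [EMPTY]
step 7: bank4 5->5 [HIT]
step 8: bank4 5->5 [HIT]
step 9: bank0 None->1 [EMPTY]
step 10: bank5 3->1 [CONFLICT]
step 11: bank0 1->1 [HIT]

STATE = b0:1 b1:- b2:- b3:0 b4:5 b5:1 b6:-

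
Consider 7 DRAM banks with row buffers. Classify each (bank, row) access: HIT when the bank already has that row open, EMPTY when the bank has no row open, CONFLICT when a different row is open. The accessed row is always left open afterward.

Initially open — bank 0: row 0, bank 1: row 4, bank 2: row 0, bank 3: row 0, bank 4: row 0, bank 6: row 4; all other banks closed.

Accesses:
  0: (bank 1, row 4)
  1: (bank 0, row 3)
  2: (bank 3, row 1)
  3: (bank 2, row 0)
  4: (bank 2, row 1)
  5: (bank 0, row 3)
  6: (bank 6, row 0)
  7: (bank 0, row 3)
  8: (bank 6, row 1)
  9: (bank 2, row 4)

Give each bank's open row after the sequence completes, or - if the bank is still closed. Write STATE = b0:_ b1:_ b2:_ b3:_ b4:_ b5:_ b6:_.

0: bank 1 row 4 — prev 4 → HIT
1: bank 0 row 3 — prev 0 → CONFLICT
2: bank 3 row 1 — prev 0 → CONFLICT
3: bank 2 row 0 — prev 0 → HIT
4: bank 2 row 1 — prev 0 → CONFLICT
5: bank 0 row 3 — prev 3 → HIT
6: bank 6 row 0 — prev 4 → CONFLICT
7: bank 0 row 3 — prev 3 → HIT
8: bank 6 row 1 — prev 0 → CONFLICT
9: bank 2 row 4 — prev 1 → CONFLICT

STATE = b0:3 b1:4 b2:4 b3:1 b4:0 b5:- b6:1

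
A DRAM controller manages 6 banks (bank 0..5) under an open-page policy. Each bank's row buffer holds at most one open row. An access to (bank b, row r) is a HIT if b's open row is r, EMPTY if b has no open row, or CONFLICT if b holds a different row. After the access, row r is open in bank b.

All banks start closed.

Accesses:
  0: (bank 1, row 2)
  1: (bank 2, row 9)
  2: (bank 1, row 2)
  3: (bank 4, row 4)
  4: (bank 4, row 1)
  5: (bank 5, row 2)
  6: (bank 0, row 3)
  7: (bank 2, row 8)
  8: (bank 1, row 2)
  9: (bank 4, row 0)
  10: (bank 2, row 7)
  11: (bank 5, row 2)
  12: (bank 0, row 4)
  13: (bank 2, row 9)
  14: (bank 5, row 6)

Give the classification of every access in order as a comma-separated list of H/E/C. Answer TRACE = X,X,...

TRACE = E,E,H,E,C,E,E,C,H,C,C,H,C,C,C

step 0: bank1 None->2 [EMPTY]
step 1: bank2 None->9 [EMPTY]
step 2: bank1 2->2 [HIT]
step 3: bank4 None->4 [EMPTY]
step 4: bank4 4->1 [CONFLICT]
step 5: bank5 None->2 [EMPTY]
step 6: bank0 None->3 [EMPTY]
step 7: bank2 9->8 [CONFLICT]
step 8: bank1 2->2 [HIT]
step 9: bank4 1->0 [CONFLICT]
step 10: bank2 8->7 [CONFLICT]
step 11: bank5 2->2 [HIT]
step 12: bank0 3->4 [CONFLICT]
step 13: bank2 7->9 [CONFLICT]
step 14: bank5 2->6 [CONFLICT]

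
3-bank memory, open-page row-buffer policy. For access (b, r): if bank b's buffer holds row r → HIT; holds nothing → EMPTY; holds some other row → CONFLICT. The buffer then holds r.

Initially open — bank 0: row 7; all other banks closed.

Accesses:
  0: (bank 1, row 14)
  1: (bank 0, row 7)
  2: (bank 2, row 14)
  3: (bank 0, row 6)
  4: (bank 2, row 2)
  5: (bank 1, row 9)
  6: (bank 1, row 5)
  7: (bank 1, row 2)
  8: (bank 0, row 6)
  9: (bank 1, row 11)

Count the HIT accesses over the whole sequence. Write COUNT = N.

COUNT = 2

#0 (1,14) E
#1 (0,7) H  (was 7)
#2 (2,14) E
#3 (0,6) C  (was 7)
#4 (2,2) C  (was 14)
#5 (1,9) C  (was 14)
#6 (1,5) C  (was 9)
#7 (1,2) C  (was 5)
#8 (0,6) H  (was 6)
#9 (1,11) C  (was 2)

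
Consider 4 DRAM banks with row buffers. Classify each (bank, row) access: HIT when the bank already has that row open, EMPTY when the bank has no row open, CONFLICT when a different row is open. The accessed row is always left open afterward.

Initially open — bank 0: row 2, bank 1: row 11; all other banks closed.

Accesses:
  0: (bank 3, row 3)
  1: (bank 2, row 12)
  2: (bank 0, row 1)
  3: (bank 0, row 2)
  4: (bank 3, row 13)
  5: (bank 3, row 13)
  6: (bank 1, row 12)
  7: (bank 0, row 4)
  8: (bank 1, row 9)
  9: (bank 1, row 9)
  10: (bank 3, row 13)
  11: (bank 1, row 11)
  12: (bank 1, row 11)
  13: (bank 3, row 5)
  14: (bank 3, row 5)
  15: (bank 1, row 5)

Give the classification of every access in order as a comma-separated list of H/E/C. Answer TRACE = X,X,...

TRACE = E,E,C,C,C,H,C,C,C,H,H,C,H,C,H,C

#0 (3,3) E
#1 (2,12) E
#2 (0,1) C  (was 2)
#3 (0,2) C  (was 1)
#4 (3,13) C  (was 3)
#5 (3,13) H  (was 13)
#6 (1,12) C  (was 11)
#7 (0,4) C  (was 2)
#8 (1,9) C  (was 12)
#9 (1,9) H  (was 9)
#10 (3,13) H  (was 13)
#11 (1,11) C  (was 9)
#12 (1,11) H  (was 11)
#13 (3,5) C  (was 13)
#14 (3,5) H  (was 5)
#15 (1,5) C  (was 11)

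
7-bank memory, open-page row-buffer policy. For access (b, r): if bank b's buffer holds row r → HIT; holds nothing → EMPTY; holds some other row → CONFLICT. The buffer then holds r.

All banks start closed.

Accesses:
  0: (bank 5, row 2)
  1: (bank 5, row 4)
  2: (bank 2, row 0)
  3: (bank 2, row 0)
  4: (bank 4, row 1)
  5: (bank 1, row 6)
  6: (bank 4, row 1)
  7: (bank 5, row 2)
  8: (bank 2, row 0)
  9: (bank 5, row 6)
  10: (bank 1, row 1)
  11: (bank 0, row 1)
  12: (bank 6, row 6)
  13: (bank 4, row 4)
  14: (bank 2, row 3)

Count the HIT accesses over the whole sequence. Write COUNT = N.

  [0] b5 r2: no row ⇒ E
  [1] b5 r4: had r2 ⇒ C
  [2] b2 r0: no row ⇒ E
  [3] b2 r0: had r0 ⇒ H
  [4] b4 r1: no row ⇒ E
  [5] b1 r6: no row ⇒ E
  [6] b4 r1: had r1 ⇒ H
  [7] b5 r2: had r4 ⇒ C
  [8] b2 r0: had r0 ⇒ H
  [9] b5 r6: had r2 ⇒ C
  [10] b1 r1: had r6 ⇒ C
  [11] b0 r1: no row ⇒ E
  [12] b6 r6: no row ⇒ E
  [13] b4 r4: had r1 ⇒ C
  [14] b2 r3: had r0 ⇒ C

COUNT = 3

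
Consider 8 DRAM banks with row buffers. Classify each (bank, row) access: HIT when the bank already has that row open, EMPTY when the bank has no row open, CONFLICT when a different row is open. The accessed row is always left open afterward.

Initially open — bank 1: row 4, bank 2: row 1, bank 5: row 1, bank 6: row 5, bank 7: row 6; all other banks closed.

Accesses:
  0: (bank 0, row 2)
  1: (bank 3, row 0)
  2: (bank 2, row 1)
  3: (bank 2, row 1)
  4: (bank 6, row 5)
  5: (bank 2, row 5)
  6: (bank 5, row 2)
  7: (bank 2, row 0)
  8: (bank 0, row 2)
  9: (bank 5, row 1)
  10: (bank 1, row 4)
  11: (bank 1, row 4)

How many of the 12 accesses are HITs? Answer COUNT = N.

  [0] b0 r2: no row ⇒ E
  [1] b3 r0: no row ⇒ E
  [2] b2 r1: had r1 ⇒ H
  [3] b2 r1: had r1 ⇒ H
  [4] b6 r5: had r5 ⇒ H
  [5] b2 r5: had r1 ⇒ C
  [6] b5 r2: had r1 ⇒ C
  [7] b2 r0: had r5 ⇒ C
  [8] b0 r2: had r2 ⇒ H
  [9] b5 r1: had r2 ⇒ C
  [10] b1 r4: had r4 ⇒ H
  [11] b1 r4: had r4 ⇒ H

COUNT = 6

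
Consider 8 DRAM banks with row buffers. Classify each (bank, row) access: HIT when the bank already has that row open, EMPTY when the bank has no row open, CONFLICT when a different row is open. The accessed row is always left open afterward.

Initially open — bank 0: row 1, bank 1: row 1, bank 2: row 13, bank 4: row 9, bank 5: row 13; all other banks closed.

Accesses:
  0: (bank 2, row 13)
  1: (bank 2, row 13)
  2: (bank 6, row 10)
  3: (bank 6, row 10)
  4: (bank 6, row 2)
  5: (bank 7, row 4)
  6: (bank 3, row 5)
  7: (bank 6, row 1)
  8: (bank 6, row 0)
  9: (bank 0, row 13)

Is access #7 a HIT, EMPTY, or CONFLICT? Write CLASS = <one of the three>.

CLASS = CONFLICT

#0 (2,13) H  (was 13)
#1 (2,13) H  (was 13)
#2 (6,10) E
#3 (6,10) H  (was 10)
#4 (6,2) C  (was 10)
#5 (7,4) E
#6 (3,5) E
#7 (6,1) C  (was 2)
#8 (6,0) C  (was 1)
#9 (0,13) C  (was 1)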